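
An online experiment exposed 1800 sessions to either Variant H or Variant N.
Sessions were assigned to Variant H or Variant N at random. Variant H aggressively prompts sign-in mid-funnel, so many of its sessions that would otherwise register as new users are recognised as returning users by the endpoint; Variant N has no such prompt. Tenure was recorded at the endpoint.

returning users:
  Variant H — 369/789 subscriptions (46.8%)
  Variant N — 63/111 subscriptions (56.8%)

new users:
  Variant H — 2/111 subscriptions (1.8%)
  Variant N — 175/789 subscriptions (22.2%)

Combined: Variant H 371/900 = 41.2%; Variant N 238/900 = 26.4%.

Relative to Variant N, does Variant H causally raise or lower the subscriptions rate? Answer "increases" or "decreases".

User tenure here is a post-treatment variable shaped by the variant; conditioning on it would introduce bias rather than remove it. The overall comparison is the causal one.
Pooled: Variant H 41.2% vs Variant N 26.4%; Variant H is higher overall.

increases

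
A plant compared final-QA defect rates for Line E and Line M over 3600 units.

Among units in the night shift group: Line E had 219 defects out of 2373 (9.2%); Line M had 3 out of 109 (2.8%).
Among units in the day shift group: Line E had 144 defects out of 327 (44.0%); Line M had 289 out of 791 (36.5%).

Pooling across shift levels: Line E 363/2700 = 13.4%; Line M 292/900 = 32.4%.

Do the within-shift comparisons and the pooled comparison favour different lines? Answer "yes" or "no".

yes

Within each shift level (night shift 9.2% vs 2.8%; day shift 44.0% vs 36.5%), Line M has the lower rate every time. Pooled: 13.4% vs 32.4% — Line E has the lower rate overall. The two comparisons disagree.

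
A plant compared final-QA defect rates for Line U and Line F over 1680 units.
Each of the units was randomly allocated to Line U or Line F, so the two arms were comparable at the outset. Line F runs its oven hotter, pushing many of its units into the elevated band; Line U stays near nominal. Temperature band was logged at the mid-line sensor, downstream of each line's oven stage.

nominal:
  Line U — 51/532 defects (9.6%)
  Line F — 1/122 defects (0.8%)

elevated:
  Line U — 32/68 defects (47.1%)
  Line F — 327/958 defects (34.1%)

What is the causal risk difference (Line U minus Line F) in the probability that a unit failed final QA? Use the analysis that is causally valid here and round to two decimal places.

Line F is lower inside every in-process temperature band stratum but Line U is lower in aggregate. Whether to stratify depends on how in-process temperature band relates to the line.
In-process temperature band is recorded after the line and is itself shifted by it — it sits on the causal path from line to outcome. Conditioning on a mediator would strip out part of the effect we want; the pooled comparison gives the total causal effect.
The causal difference is the pooled difference: 0.138 − 0.304 = -0.165.

-0.17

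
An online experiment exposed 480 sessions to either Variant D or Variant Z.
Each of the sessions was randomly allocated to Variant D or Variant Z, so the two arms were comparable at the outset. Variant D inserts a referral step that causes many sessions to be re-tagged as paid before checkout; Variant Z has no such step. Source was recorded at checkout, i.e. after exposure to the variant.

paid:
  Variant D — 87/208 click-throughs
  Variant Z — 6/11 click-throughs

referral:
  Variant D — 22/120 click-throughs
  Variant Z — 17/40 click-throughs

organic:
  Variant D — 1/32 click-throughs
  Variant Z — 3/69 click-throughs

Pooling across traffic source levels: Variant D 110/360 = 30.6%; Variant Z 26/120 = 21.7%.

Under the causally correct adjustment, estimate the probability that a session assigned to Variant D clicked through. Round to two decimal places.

Within every traffic source level Variant Z has the higher rate, yet pooled Variant D does — Simpson's reversal.
Traffic source is recorded after the variant and is itself shifted by it — it sits on the causal path from variant to outcome. Conditioning on a mediator would strip out part of the effect we want; the pooled comparison gives the total causal effect.
So P(outcome | do(Variant D)) is just the pooled rate for Variant D: 110/360 = 0.306.

0.31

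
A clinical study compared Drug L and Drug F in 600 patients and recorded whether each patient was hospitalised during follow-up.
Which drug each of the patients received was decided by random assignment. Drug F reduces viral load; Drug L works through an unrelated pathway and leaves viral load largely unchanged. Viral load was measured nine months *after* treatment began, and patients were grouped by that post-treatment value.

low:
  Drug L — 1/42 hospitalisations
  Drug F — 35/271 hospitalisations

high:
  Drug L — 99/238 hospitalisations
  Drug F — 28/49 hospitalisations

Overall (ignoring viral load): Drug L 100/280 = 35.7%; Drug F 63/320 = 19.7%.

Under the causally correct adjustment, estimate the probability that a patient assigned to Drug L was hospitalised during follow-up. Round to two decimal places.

0.36

The distribution of viral load is itself part of what the drug does — it is an intermediate outcome. Holding it fixed would remove that part of the effect; the total effect is the pooled difference.
So P(outcome | do(Drug L)) is just the pooled rate for Drug L: 100/280 = 0.357.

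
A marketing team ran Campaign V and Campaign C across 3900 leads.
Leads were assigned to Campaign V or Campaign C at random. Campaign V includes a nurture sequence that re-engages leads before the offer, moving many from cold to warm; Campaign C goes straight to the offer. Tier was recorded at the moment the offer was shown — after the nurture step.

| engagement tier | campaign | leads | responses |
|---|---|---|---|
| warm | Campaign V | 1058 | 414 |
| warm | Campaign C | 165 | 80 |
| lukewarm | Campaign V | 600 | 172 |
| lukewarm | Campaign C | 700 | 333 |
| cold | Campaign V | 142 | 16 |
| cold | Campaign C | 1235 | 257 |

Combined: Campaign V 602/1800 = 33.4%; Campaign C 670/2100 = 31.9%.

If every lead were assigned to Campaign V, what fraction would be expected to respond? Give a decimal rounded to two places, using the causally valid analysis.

0.33

Engagement tier here is a post-treatment variable shaped by the campaign; conditioning on it would introduce bias rather than remove it. The overall comparison is the causal one.
So P(outcome | do(Campaign V)) is just the pooled rate for Campaign V: 602/1800 = 0.334.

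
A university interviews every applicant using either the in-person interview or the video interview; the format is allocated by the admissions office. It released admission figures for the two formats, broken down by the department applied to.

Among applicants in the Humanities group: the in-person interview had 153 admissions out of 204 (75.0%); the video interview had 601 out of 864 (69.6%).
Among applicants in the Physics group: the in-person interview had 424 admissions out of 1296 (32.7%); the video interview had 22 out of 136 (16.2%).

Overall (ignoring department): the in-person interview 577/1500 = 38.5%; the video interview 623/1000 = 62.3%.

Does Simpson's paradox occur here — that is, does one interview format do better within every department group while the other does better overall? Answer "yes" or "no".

yes

Within each department level (Humanities 75.0% vs 69.6%; Physics 32.7% vs 16.2%), the in-person interview has the higher rate every time. Pooled: 38.5% vs 62.3% — the video interview has the higher rate overall. The two comparisons disagree.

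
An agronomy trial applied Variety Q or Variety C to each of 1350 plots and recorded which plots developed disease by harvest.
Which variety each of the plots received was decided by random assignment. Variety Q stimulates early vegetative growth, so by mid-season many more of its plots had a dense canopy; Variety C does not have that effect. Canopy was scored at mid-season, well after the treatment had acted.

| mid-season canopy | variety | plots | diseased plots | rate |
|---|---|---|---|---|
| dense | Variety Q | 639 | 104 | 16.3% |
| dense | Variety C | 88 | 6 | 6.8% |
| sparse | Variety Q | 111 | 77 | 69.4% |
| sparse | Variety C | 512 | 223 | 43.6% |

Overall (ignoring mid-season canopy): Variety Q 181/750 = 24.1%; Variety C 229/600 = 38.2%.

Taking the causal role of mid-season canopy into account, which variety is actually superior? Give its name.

Variety Q

Variety C is lower inside every mid-season canopy stratum but Variety Q is lower in aggregate. Whether to stratify depends on how mid-season canopy relates to the variety.
Mid-season canopy is downstream of the variety. One should not condition on a consequence of treatment, so the overall rates are the right comparison.
Pooled: Variety Q 24.1% vs Variety C 38.2%; Variety Q is lower overall.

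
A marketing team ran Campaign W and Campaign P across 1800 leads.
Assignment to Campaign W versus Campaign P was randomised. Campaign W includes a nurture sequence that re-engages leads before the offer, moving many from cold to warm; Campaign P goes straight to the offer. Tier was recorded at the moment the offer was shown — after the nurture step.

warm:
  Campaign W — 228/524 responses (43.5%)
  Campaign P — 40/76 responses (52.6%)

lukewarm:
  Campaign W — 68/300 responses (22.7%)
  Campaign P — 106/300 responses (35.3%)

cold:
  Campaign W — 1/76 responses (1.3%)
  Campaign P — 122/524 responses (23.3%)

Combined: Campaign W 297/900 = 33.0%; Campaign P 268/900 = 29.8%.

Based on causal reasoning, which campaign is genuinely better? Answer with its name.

Campaign W

Within every engagement tier level Campaign P has the higher rate, yet pooled Campaign W does — Simpson's reversal.
Engagement tier lies on the pathway campaign → engagement tier → outcome, so adjusting for it blocks the indirect effect. For the total causal effect of campaign, use the unadjusted pooled rates.
Pooled: Campaign W 33.0% vs Campaign P 29.8%; Campaign W is higher overall.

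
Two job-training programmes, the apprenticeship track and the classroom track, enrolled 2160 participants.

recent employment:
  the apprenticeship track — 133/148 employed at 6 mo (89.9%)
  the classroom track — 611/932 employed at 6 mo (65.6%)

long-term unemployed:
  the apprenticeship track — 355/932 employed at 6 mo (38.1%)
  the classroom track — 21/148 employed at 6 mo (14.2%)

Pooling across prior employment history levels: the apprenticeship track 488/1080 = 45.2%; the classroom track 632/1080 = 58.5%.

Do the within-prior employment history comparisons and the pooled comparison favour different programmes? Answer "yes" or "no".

Within each prior employment history level (recent employment 89.9% vs 65.6%; long-term unemployed 38.1% vs 14.2%), the apprenticeship track has the higher rate every time. Pooled: 45.2% vs 58.5% — the classroom track has the higher rate overall. The two comparisons disagree.

yes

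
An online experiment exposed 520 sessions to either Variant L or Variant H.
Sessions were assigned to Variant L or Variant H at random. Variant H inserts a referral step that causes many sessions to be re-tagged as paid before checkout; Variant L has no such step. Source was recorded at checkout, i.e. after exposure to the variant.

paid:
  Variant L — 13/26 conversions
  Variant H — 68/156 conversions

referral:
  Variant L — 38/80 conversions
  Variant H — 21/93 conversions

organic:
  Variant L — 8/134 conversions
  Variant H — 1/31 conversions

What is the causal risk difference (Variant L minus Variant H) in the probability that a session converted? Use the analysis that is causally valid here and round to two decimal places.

-0.08

Within every traffic source level Variant L has the higher rate, yet pooled Variant H does — Simpson's reversal.
The distribution of traffic source is itself part of what the variant does — it is an intermediate outcome. Holding it fixed would remove that part of the effect; the total effect is the pooled difference.
The causal difference is the pooled difference: 0.246 − 0.321 = -0.076.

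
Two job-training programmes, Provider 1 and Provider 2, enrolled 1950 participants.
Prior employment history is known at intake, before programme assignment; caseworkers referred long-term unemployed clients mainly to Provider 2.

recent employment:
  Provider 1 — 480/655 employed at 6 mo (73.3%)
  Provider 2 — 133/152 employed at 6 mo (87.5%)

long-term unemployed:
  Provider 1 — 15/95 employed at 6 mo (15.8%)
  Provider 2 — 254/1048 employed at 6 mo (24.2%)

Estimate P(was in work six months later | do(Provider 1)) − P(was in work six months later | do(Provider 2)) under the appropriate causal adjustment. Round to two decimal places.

-0.11

Prior employment history satisfies the back-door criterion: it is not a descendant of the programme, and it blocks the spurious path from programme to outcome. Adjusting for it (i.e., using the within-prior employment history rates) gives the causal effect.
Adjusting over the population distribution of prior employment history: 0.414·(0.733−0.875) + 0.586·(0.158−0.242) = -0.108.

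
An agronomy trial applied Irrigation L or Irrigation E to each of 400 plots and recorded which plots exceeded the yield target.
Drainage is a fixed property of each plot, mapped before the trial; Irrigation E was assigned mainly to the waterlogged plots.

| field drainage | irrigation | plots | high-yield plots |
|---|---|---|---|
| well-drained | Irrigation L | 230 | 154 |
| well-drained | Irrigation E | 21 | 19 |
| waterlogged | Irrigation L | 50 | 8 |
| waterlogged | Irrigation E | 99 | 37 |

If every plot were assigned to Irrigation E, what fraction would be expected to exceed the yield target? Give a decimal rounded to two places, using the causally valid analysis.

0.71

Irrigation E is higher inside every field drainage stratum but Irrigation L is higher in aggregate. Whether to stratify depends on how field drainage relates to the irrigation.
Field drainage is set before the irrigation has any effect — it is not caused by the irrigation — and it independently drives the outcome. That makes it a confounder, so the causal comparison is within field drainage levels.
Standardising Irrigation E to the population field drainage mix: 0.627·19/21 + 0.372·37/99 = 0.707.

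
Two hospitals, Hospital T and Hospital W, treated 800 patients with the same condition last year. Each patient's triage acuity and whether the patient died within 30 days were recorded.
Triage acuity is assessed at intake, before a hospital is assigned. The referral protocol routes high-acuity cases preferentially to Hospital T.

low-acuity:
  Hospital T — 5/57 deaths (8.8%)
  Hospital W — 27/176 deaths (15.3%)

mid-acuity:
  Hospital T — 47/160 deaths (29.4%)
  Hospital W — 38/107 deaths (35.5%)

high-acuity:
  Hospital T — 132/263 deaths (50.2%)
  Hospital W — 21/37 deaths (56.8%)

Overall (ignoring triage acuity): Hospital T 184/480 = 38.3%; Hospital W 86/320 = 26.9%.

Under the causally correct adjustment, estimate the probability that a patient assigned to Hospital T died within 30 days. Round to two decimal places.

Since triage acuity is a pre-existing factor (not a product of the hospital) and it affects the outcome on its own, it is a confounder. The stratified rates, not the pooled rate, identify the causal effect.
Standardising Hospital T to the population triage acuity mix: 0.291·5/57 + 0.334·47/160 + 0.375·132/263 = 0.312.

0.31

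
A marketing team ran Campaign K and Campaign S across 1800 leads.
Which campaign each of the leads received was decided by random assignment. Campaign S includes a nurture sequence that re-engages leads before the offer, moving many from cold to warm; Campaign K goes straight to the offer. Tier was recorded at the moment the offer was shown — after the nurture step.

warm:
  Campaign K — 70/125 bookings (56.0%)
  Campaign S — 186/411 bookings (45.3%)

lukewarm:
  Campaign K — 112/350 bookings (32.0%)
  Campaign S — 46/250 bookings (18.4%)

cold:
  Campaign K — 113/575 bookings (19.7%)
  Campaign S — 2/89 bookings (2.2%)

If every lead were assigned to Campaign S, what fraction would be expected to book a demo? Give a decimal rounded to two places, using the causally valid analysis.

0.31

The distribution of engagement tier is itself part of what the campaign does — it is an intermediate outcome. Holding it fixed would remove that part of the effect; the total effect is the pooled difference.
So P(outcome | do(Campaign S)) is just the pooled rate for Campaign S: 234/750 = 0.312.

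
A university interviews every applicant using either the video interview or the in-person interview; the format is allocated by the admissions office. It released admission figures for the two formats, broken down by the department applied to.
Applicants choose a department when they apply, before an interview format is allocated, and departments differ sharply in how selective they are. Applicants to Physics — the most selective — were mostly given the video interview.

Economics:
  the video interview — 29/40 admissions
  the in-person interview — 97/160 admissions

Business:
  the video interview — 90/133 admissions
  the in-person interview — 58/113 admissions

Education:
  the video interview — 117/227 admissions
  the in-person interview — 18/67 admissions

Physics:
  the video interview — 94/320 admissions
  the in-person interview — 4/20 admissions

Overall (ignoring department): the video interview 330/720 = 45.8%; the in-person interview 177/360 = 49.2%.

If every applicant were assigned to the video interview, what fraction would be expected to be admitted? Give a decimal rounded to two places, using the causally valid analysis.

Within every department level the video interview has the higher rate, yet pooled the in-person interview does — Simpson's reversal.
Since department is a pre-existing factor (not a product of the interview format) and it affects the outcome on its own, it is a confounder. The stratified rates, not the pooled rate, identify the causal effect.
Standardising the video interview to the population department mix: 0.185·29/40 + 0.228·90/133 + 0.272·117/227 + 0.315·94/320 = 0.521.

0.52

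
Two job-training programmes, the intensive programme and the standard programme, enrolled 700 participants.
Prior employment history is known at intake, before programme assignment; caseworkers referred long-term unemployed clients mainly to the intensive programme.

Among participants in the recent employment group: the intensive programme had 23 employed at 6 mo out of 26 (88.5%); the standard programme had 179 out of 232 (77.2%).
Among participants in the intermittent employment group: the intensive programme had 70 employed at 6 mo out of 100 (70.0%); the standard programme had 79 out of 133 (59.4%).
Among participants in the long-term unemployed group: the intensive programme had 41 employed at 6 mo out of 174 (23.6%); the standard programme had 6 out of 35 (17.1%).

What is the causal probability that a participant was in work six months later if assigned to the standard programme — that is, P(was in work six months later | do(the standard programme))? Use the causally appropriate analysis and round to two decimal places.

0.53

The imbalance in prior employment history arose from how participants were allocated, not from anything the programme did; and prior employment history independently affects the outcome. The pooled gap is confounded — condition on prior employment history.
Standardising the standard programme to the population prior employment history mix: 0.369·179/232 + 0.333·79/133 + 0.299·6/35 = 0.533.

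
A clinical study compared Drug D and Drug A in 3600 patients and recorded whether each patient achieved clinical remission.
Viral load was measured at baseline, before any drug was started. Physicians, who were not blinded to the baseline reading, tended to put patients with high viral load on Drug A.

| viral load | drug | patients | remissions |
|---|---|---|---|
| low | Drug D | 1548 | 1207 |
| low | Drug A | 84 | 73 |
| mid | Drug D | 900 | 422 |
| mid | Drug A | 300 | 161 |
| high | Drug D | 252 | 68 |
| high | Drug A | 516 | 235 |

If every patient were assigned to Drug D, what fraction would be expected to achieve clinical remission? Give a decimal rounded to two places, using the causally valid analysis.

0.57

Drug A is higher inside every viral load stratum but Drug D is higher in aggregate. Whether to stratify depends on how viral load relates to the drug.
Viral load satisfies the back-door criterion: it is not a descendant of the drug, and it blocks the spurious path from drug to outcome. Adjusting for it (i.e., using the within-viral load rates) gives the causal effect.
Standardising Drug D to the population viral load mix: 0.453·1207/1548 + 0.333·422/900 + 0.213·68/252 = 0.567.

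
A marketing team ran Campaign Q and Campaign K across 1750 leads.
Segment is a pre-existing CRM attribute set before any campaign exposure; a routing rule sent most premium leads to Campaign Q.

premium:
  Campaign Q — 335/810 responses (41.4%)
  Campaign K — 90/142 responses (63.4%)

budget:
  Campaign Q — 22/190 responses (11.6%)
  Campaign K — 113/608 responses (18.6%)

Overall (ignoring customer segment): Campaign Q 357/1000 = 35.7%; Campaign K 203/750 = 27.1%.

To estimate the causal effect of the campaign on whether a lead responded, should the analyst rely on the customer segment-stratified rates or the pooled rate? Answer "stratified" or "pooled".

stratified

Campaign K is higher inside every customer segment stratum but Campaign Q is higher in aggregate. Whether to stratify depends on how customer segment relates to the campaign.
Here customer segment is a common cause — it drives both which campaign a case falls under and the outcome. The crude comparison mixes populations; the stratum-specific rates are the causally relevant ones.
Within each level — premium: 41.4% vs 63.4%; budget: 11.6% vs 18.6% — Campaign K is higher every time.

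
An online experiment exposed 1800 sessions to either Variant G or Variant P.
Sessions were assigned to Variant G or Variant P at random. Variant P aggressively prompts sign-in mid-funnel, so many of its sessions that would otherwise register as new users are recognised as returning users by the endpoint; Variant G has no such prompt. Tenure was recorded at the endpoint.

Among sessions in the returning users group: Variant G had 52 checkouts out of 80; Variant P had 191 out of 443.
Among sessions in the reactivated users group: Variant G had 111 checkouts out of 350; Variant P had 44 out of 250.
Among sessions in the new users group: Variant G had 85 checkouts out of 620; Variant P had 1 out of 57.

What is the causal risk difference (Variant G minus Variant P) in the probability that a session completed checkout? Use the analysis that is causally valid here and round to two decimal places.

-0.08

Variant G is higher inside every user tenure stratum but Variant P is higher in aggregate. Whether to stratify depends on how user tenure relates to the variant.
User tenure is recorded after the variant and is itself shifted by it — it sits on the causal path from variant to outcome. Conditioning on a mediator would strip out part of the effect we want; the pooled comparison gives the total causal effect.
The causal difference is the pooled difference: 0.236 − 0.315 = -0.078.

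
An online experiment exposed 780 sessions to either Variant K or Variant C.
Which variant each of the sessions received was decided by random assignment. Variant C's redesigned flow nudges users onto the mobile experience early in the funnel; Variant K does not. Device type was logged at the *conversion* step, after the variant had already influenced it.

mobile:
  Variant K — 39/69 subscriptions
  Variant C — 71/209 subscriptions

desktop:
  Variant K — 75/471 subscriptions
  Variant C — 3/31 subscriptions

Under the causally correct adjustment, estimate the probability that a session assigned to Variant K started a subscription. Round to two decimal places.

0.21

Stratifying would compare variants among sessions the variants themselves sorted into device type groups — a form of selection on an intermediate. The unconditioned pooled rates give the total causal effect.
So P(outcome | do(Variant K)) is just the pooled rate for Variant K: 114/540 = 0.211.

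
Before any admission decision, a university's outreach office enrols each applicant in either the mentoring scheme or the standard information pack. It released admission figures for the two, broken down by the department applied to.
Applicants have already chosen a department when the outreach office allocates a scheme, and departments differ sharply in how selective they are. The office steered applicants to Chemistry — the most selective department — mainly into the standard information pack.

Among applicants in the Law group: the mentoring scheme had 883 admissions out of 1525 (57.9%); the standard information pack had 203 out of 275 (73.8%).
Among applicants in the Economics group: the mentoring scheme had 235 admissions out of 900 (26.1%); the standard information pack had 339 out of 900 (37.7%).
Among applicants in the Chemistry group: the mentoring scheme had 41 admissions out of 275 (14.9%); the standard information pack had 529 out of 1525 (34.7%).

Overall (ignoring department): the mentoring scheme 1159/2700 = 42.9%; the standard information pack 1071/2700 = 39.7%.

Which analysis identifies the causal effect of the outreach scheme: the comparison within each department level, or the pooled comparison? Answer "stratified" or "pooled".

stratified

the standard information pack is higher inside every department stratum but the mentoring scheme is higher in aggregate. Whether to stratify depends on how department relates to the outreach scheme.
Department differs across outreach schemes for reasons unrelated to any effect of the outreach scheme itself, and it separately predicts the outcome — a classic confounder. We must compare within department levels.
Within each level — Law: 57.9% vs 73.8%; Economics: 26.1% vs 37.7%; Chemistry: 14.9% vs 34.7% — the standard information pack is higher every time.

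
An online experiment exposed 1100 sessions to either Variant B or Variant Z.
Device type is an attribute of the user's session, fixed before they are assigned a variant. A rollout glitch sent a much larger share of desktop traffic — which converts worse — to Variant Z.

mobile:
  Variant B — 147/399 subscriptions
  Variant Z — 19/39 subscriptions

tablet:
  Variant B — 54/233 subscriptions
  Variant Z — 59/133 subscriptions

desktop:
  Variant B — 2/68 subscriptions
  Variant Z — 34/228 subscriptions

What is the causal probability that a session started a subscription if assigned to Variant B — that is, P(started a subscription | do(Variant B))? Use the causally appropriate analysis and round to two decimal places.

The stratified and pooled comparisons disagree (Variant Z wins within each device type; Variant B wins overall), so the answer turns on the causal role of device type.
Device type satisfies the back-door criterion: it is not a descendant of the variant, and it blocks the spurious path from variant to outcome. Adjusting for it (i.e., using the within-device type rates) gives the causal effect.
Standardising Variant B to the population device type mix: 0.398·147/399 + 0.333·54/233 + 0.269·2/68 = 0.232.

0.23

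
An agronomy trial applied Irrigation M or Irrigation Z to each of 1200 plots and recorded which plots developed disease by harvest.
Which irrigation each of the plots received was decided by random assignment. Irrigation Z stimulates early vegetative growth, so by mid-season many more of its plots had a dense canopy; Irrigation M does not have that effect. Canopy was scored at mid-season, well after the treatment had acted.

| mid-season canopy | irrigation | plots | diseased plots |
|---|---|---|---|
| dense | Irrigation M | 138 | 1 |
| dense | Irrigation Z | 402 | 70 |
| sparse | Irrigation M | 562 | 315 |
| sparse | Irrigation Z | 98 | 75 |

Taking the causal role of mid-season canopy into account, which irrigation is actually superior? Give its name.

Because the irrigation influences mid-season canopy, mid-season canopy is a post-treatment mediator, not a confounder. Stratifying on it would bias the estimate; the causal effect is the crude pooled difference.
Pooled: Irrigation M 45.1% vs Irrigation Z 29.0%; Irrigation Z is lower overall.

Irrigation Z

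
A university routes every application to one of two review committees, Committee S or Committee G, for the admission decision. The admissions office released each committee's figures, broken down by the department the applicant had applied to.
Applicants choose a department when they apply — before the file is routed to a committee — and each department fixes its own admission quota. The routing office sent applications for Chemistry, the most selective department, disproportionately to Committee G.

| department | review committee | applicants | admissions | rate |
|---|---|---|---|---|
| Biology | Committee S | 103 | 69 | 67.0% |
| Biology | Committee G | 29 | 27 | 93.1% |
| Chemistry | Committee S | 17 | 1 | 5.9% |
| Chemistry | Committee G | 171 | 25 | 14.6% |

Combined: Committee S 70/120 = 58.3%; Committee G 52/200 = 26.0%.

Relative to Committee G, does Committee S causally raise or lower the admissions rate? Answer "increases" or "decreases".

Department satisfies the back-door criterion: it is not a descendant of the review committee, and it blocks the spurious path from review committee to outcome. Adjusting for it (i.e., using the within-department rates) gives the causal effect.
Within each level — Biology: 67.0% vs 93.1%; Chemistry: 5.9% vs 14.6% — Committee G is higher every time.

decreases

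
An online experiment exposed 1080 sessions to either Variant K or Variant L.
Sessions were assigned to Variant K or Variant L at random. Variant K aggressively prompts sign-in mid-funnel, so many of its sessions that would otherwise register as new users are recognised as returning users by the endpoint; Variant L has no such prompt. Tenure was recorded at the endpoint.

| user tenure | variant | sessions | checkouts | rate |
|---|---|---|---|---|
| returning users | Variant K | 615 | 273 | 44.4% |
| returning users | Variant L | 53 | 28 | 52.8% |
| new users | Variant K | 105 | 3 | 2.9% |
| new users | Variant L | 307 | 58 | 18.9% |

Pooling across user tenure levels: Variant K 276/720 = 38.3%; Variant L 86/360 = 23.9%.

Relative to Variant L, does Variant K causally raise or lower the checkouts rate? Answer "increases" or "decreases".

Within every user tenure level Variant L has the higher rate, yet pooled Variant K does — Simpson's reversal.
User tenure here is a post-treatment variable shaped by the variant; conditioning on it would introduce bias rather than remove it. The overall comparison is the causal one.
Pooled: Variant K 38.3% vs Variant L 23.9%; Variant K is higher overall.

increases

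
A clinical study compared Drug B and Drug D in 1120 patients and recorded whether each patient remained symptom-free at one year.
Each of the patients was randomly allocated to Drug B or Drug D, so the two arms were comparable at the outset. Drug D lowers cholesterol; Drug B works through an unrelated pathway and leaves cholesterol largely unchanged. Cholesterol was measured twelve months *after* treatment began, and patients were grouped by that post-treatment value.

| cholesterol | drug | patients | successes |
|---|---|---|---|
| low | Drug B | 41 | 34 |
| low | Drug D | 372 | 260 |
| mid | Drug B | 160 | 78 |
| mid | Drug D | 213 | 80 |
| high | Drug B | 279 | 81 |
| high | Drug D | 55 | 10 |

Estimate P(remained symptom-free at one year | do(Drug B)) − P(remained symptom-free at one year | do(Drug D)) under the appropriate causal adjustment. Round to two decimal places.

Within every cholesterol level Drug B has the higher rate, yet pooled Drug D does — Simpson's reversal.
The distribution of cholesterol is itself part of what the drug does — it is an intermediate outcome. Holding it fixed would remove that part of the effect; the total effect is the pooled difference.
The causal difference is the pooled difference: 0.402 − 0.547 = -0.145.

-0.14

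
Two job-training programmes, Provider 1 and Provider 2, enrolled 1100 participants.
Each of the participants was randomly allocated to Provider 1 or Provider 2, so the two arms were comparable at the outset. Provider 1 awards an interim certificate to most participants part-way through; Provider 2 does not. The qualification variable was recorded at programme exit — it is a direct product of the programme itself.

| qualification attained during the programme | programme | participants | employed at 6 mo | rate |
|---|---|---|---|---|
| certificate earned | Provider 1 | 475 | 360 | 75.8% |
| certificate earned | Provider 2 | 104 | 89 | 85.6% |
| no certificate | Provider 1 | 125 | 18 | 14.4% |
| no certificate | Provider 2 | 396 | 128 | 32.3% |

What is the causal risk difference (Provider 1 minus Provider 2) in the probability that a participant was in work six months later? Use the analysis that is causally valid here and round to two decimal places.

+0.20

The stratified and pooled comparisons disagree (Provider 2 wins within each qualification attained during the programme; Provider 1 wins overall), so the answer turns on the causal role of qualification attained during the programme.
Qualification attained during the programme is downstream of the programme. One should not condition on a consequence of treatment, so the overall rates are the right comparison.
The causal difference is the pooled difference: 0.630 − 0.434 = +0.196.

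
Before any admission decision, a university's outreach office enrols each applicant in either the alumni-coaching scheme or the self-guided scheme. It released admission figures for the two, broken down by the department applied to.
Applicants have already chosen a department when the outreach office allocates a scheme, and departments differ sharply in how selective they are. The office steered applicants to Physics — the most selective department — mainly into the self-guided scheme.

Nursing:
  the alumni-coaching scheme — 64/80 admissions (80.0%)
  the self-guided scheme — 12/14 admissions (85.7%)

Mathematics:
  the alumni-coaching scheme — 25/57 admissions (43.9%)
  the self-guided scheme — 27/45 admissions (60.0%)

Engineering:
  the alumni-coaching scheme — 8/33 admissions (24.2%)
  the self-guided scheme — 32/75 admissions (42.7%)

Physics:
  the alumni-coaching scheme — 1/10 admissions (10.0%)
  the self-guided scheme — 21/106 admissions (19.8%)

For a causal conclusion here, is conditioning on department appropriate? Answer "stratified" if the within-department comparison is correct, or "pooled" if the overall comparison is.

The stratified and pooled comparisons disagree (the self-guided scheme wins within each department; the alumni-coaching scheme wins overall), so the answer turns on the causal role of department.
Department is set before the outreach scheme has any effect — it is not caused by the outreach scheme — and it independently drives the outcome. That makes it a confounder, so the causal comparison is within department levels.
Within each level — Nursing: 80.0% vs 85.7%; Mathematics: 43.9% vs 60.0%; Engineering: 24.2% vs 42.7%; Physics: 10.0% vs 19.8% — the self-guided scheme is higher every time.

stratified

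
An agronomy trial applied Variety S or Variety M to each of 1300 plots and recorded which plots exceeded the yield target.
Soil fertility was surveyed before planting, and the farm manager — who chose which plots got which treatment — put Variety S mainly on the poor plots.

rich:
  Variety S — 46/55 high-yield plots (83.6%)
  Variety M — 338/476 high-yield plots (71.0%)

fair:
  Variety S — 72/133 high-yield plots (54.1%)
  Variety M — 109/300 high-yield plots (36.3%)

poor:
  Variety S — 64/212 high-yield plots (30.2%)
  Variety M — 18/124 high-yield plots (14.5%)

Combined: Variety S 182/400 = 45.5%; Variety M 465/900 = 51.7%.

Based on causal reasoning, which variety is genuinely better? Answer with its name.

Soil fertility differs across varietys for reasons unrelated to any effect of the variety itself, and it separately predicts the outcome — a classic confounder. We must compare within soil fertility levels.
Within each level — rich: 83.6% vs 71.0%; fair: 54.1% vs 36.3%; poor: 30.2% vs 14.5% — Variety S is higher every time.

Variety S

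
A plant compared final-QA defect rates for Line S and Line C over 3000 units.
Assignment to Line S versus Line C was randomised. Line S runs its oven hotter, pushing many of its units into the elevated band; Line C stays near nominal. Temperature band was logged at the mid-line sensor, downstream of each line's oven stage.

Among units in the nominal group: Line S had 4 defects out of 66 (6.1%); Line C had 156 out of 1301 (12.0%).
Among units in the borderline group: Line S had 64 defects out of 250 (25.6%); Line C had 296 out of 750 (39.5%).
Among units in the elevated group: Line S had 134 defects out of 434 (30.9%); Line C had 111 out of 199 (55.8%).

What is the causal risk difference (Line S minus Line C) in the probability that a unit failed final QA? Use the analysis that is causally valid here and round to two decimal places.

The distribution of in-process temperature band is itself part of what the line does — it is an intermediate outcome. Holding it fixed would remove that part of the effect; the total effect is the pooled difference.
The causal difference is the pooled difference: 0.269 − 0.250 = +0.019.

+0.02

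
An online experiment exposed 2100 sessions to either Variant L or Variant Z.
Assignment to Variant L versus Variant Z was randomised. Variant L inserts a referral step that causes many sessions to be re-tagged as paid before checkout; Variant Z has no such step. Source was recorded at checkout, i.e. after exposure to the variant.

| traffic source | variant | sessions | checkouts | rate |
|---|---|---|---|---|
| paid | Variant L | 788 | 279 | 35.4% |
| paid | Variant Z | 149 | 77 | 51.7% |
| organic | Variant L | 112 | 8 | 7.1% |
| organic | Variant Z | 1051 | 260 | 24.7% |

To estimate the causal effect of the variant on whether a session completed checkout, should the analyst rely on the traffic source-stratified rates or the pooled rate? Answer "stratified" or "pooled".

pooled

Traffic source lies on the pathway variant → traffic source → outcome, so adjusting for it blocks the indirect effect. For the total causal effect of variant, use the unadjusted pooled rates.
Pooled: Variant L 31.9% vs Variant Z 28.1%; Variant L is higher overall.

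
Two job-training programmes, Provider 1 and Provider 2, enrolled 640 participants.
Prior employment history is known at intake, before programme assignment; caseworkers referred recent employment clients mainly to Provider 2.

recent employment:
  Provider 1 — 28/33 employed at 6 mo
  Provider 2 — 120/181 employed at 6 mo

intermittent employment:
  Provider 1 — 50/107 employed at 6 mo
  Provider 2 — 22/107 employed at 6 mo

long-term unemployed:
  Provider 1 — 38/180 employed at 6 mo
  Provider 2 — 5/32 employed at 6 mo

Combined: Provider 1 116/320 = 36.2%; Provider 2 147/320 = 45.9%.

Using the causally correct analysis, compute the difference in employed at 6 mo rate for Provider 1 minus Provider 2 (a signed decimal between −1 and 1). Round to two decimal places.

+0.17

The stratified and pooled comparisons disagree (Provider 1 wins within each prior employment history; Provider 2 wins overall), so the answer turns on the causal role of prior employment history.
Prior employment history differs across programmes for reasons unrelated to any effect of the programme itself, and it separately predicts the outcome — a classic confounder. We must compare within prior employment history levels.
Adjusting over the population distribution of prior employment history: 0.334·(0.848−0.663) + 0.334·(0.467−0.206) + 0.331·(0.211−0.156) = +0.168.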